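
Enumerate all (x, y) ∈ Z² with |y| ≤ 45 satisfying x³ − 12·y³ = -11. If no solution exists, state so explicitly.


The equation is x³ - 12y³ = -11. For fixed y, x³ = 12·y³ − 11, so a solution requires the RHS to be a perfect cube.
Strategy: iterate y from -45 to 45, compute RHS = 12·y³ − 11, and check whether it is a (positive or negative) perfect cube.
Check small values of y:
  y = 0: RHS = -11 is not a perfect cube.
  y = 1: RHS = 1 = (1)³ ⇒ x = 1 works.
  y = -1: RHS = -23 is not a perfect cube.
  y = 2: RHS = 85 is not a perfect cube.
  y = -2: RHS = -107 is not a perfect cube.
  y = 3: RHS = 313 is not a perfect cube.
  y = -3: RHS = -335 is not a perfect cube.
Continuing the search up to |y| = 45 finds no further solutions beyond those listed.
Collected solutions: (1, 1).

Solutions (with |y| ≤ 45): (1, 1).


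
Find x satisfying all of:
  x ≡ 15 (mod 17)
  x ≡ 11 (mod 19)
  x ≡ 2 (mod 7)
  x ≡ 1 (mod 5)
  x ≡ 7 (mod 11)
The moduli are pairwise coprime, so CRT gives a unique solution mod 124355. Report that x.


Product of moduli M = 17 · 19 · 7 · 5 · 11 = 124355.
Merge one congruence at a time:
  Start: x ≡ 15 (mod 17).
  Combine with x ≡ 11 (mod 19); new modulus lcm = 323.
    Write x = 15 + 17·t and substitute into x ≡ 11 (mod 19): 17·t ≡ 11 − 15 = -4 (mod 19).
    Reduce coefficients mod 19: 17·t ≡ 15 (mod 19).
    The inverse of 17 mod 19 is 9 (since 17·9 = 153 = 8·19 + 1), so t ≡ 9·15 = 135 ≡ 2 (mod 19).
    Then x = 15 + 17·2 = 49, valid modulo lcm(17, 19) = 323: x ≡ 49 (mod 323).
  Combine with x ≡ 2 (mod 7); new modulus lcm = 2261.
    Write x = 49 + 323·t and substitute into x ≡ 2 (mod 7): 323·t ≡ 2 − 49 = -47 (mod 7).
    Reduce coefficients mod 7: 1·t ≡ 2 (mod 7).
    So t ≡ 2 (mod 7).
    Then x = 49 + 323·2 = 695, valid modulo lcm(323, 7) = 2261: x ≡ 695 (mod 2261).
  Combine with x ≡ 1 (mod 5); new modulus lcm = 11305.
    Write x = 695 + 2261·t and substitute into x ≡ 1 (mod 5): 2261·t ≡ 1 − 695 = -694 (mod 5).
    Reduce coefficients mod 5: 1·t ≡ 1 (mod 5).
    So t ≡ 1 (mod 5).
    Then x = 695 + 2261·1 = 2956, valid modulo lcm(2261, 5) = 11305: x ≡ 2956 (mod 11305).
  Combine with x ≡ 7 (mod 11); new modulus lcm = 124355.
    Write x = 2956 + 11305·t and substitute into x ≡ 7 (mod 11): 11305·t ≡ 7 − 2956 = -2949 (mod 11).
    Reduce coefficients mod 11: 8·t ≡ 10 (mod 11).
    The inverse of 8 mod 11 is 7 (since 8·7 = 56 = 5·11 + 1), so t ≡ 7·10 = 70 ≡ 4 (mod 11).
    Then x = 2956 + 11305·4 = 48176, valid modulo lcm(11305, 11) = 124355: x ≡ 48176 (mod 124355).
Verify against each original: 48176 mod 17 = 15, 48176 mod 19 = 11, 48176 mod 7 = 2, 48176 mod 5 = 1, 48176 mod 11 = 7.

x ≡ 48176 (mod 124355).


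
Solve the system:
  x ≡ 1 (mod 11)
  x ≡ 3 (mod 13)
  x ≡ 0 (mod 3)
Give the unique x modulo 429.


Moduli 11, 13, 3 are pairwise coprime; by CRT there is a unique solution modulo M = 11 · 13 · 3 = 429.
Solve pairwise, accumulating the modulus:
  Start with x ≡ 1 (mod 11).
  Combine with x ≡ 3 (mod 13): since gcd(11, 13) = 1, we get a unique residue mod 143.
    Write x = 1 + 11·t and substitute into x ≡ 3 (mod 13): 11·t ≡ 3 − 1 = 2 (mod 13).
    The inverse of 11 mod 13 is 6 (since 11·6 = 66 = 5·13 + 1), so t ≡ 6·2 = 12 ≡ 12 (mod 13).
    Then x = 1 + 11·12 = 133, valid modulo lcm(11, 13) = 143: x ≡ 133 (mod 143).
  Combine with x ≡ 0 (mod 3): since gcd(143, 3) = 1, we get a unique residue mod 429.
    Write x = 133 + 143·t and substitute into x ≡ 0 (mod 3): 143·t ≡ 0 − 133 = -133 (mod 3).
    Reduce coefficients mod 3: 2·t ≡ 2 (mod 3).
    The inverse of 2 mod 3 is 2 (since 2·2 = 4 = 1·3 + 1), so t ≡ 2·2 = 4 ≡ 1 (mod 3).
    Then x = 133 + 143·1 = 276, valid modulo lcm(143, 3) = 429: x ≡ 276 (mod 429).
Verify: 276 mod 11 = 1 ✓, 276 mod 13 = 3 ✓, 276 mod 3 = 0 ✓.

x ≡ 276 (mod 429).


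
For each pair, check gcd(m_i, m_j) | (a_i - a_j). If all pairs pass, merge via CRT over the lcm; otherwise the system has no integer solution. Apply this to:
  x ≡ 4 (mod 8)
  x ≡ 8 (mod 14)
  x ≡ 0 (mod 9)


Moduli 8, 14, 9 are not pairwise coprime, so CRT works modulo lcm(m_i) when all pairwise compatibility conditions hold.
Pairwise compatibility: gcd(m_i, m_j) must divide a_i - a_j for every pair.
Merge one congruence at a time:
  Start: x ≡ 4 (mod 8).
  Combine with x ≡ 8 (mod 14): gcd(8, 14) = 2; 8 - 4 = 4, which IS divisible by 2, so compatible.
    Write x = 4 + 8·t and substitute into x ≡ 8 (mod 14): 8·t ≡ 8 − 4 = 4 (mod 14).
    Divide the congruence (and modulus) by g = 2: 4·t ≡ 2 (mod 7).
    The inverse of 4 mod 7 is 2 (since 4·2 = 8 = 1·7 + 1), so t ≡ 2·2 = 4 ≡ 4 (mod 7).
    Then x = 4 + 8·4 = 36, valid modulo lcm(8, 14) = 56: x ≡ 36 (mod 56).
  Combine with x ≡ 0 (mod 9): gcd(56, 9) = 1; 0 - 36 = -36, which IS divisible by 1, so compatible.
    Write x = 36 + 56·t and substitute into x ≡ 0 (mod 9): 56·t ≡ 0 − 36 = -36 (mod 9).
    Reduce coefficients mod 9: 2·t ≡ 0 (mod 9).
    The inverse of 2 mod 9 is 5 (since 2·5 = 10 = 1·9 + 1), so t ≡ 5·0 = 0 ≡ 0 (mod 9).
    Then x = 36 + 56·0 = 36, valid modulo lcm(56, 9) = 504: x ≡ 36 (mod 504).
Verify: 36 mod 8 = 4, 36 mod 14 = 8, 36 mod 9 = 0.

x ≡ 36 (mod 504).


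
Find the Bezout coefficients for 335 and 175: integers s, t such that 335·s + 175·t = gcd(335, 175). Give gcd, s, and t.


Euclidean algorithm on (335, 175) — divide until remainder is 0:
  335 = 1 · 175 + 160
  175 = 1 · 160 + 15
  160 = 10 · 15 + 10
  15 = 1 · 10 + 5
  10 = 2 · 5 + 0
gcd(335, 175) = 5.
Track Bezout coefficients alongside the remainders: start with r₀ = 335 = a·1 + b·0 (s = 1, t = 0) and r₁ = 175 = a·0 + b·1 (s = 0, t = 1); each new remainder r_{k+1} = r_{k-1} − q_k·r_k inherits s_{k+1} = s_{k-1} − q_k·s_k, t_{k+1} = t_{k-1} − q_k·t_k, so r_k = a·s_k + b·t_k at every step:
  q = 1: r = 160, s = 1 − 1·0 = 1, t = 0 − 1·1 = -1  (check: 335·1 + 175·(-1) = 160)
  q = 1: r = 15, s = 0 − 1·1 = -1, t = 1 − 1·(-1) = 2  (check: 335·(-1) + 175·2 = 15)
  q = 10: r = 10, s = 1 − 10·(-1) = 11, t = -1 − 10·2 = -21  (check: 335·11 + 175·(-21) = 10)
  q = 1: r = 5, s = -1 − 1·11 = -12, t = 2 − 1·(-21) = 23  (check: 335·(-12) + 175·23 = 5)
The row with r = 5 (the gcd) gives the Bezout coefficients s = -12, t = 23.
Result: 335 · (-12) + 175 · (23) = 5.

gcd(335, 175) = 5; s = -12, t = 23 (check: 335·(-12) + 175·23 = 5).


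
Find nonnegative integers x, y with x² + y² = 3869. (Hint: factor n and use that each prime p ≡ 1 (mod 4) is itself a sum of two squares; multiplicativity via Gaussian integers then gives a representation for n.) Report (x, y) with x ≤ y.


Step 1: Factor n = 3869 = 53 · 73.
Step 2: Check the mod-4 condition on each prime factor: 53 ≡ 1 (mod 4), exponent 1; 73 ≡ 1 (mod 4), exponent 1.
All primes ≡ 3 (mod 4) appear to even exponent (or don't appear), so by the two-squares theorem n IS expressible as a sum of two squares.
Step 3: Build a representation. Here n = 53 · 73 is a product of primes ≡ 1 (mod 4). Each prime p ≡ 1 (mod 4) is itself a sum of two squares; find a² by testing p − a² for a perfect square:
  53: 53 − 1² = 52, 53 − 2² = 49 = 7² ⇒ 53 = 2² + 7².
  73: 73 − 1² = 72, 73 − 2² = 69, 73 − 3² = 64 = 8² ⇒ 73 = 3² + 8².
  Combine using the Brahmagupta–Fibonacci identity (a² + b²)(c² + d²) = (ac − bd)² + (ad + bc)² = (ac + bd)² + (ad − bc)²:
  53 · 73 = 3869: from (2² + 7²)(3² + 8²), take (2·3 − 7·8, 2·8 + 7·3) = (6 − 56, 16 + 21) = (-50, 37); dropping signs (only squares matter) gives (50, 37); check 50² + 37² = 2500 + 1369 = 3869 ✓.
Step 4: Order so x ≤ y and verify: 37² + 50² = 1369 + 2500 = 3869 = n. ✓

n = 3869 = 37² + 50² (one valid representation with x ≤ y).


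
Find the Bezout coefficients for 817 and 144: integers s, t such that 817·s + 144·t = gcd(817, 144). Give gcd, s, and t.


Euclidean algorithm on (817, 144) — divide until remainder is 0:
  817 = 5 · 144 + 97
  144 = 1 · 97 + 47
  97 = 2 · 47 + 3
  47 = 15 · 3 + 2
  3 = 1 · 2 + 1
  2 = 2 · 1 + 0
gcd(817, 144) = 1.
Track Bezout coefficients alongside the remainders: start with r₀ = 817 = a·1 + b·0 (s = 1, t = 0) and r₁ = 144 = a·0 + b·1 (s = 0, t = 1); each new remainder r_{k+1} = r_{k-1} − q_k·r_k inherits s_{k+1} = s_{k-1} − q_k·s_k, t_{k+1} = t_{k-1} − q_k·t_k, so r_k = a·s_k + b·t_k at every step:
  q = 5: r = 97, s = 1 − 5·0 = 1, t = 0 − 5·1 = -5  (check: 817·1 + 144·(-5) = 97)
  q = 1: r = 47, s = 0 − 1·1 = -1, t = 1 − 1·(-5) = 6  (check: 817·(-1) + 144·6 = 47)
  q = 2: r = 3, s = 1 − 2·(-1) = 3, t = -5 − 2·6 = -17  (check: 817·3 + 144·(-17) = 3)
  q = 15: r = 2, s = -1 − 15·3 = -46, t = 6 − 15·(-17) = 261  (check: 817·(-46) + 144·261 = 2)
  q = 1: r = 1, s = 3 − 1·(-46) = 49, t = -17 − 1·261 = -278  (check: 817·49 + 144·(-278) = 1)
The row with r = 1 (the gcd) gives the Bezout coefficients s = 49, t = -278.
Result: 817 · (49) + 144 · (-278) = 1.

gcd(817, 144) = 1; s = 49, t = -278 (check: 817·49 + 144·(-278) = 1).


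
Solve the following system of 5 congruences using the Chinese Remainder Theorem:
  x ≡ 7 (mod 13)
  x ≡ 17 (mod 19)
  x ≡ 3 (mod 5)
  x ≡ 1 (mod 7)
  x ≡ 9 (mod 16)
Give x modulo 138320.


Product of moduli M = 13 · 19 · 5 · 7 · 16 = 138320.
Merge one congruence at a time:
  Start: x ≡ 7 (mod 13).
  Combine with x ≡ 17 (mod 19); new modulus lcm = 247.
    Write x = 7 + 13·t and substitute into x ≡ 17 (mod 19): 13·t ≡ 17 − 7 = 10 (mod 19).
    The inverse of 13 mod 19 is 3 (since 13·3 = 39 = 2·19 + 1), so t ≡ 3·10 = 30 ≡ 11 (mod 19).
    Then x = 7 + 13·11 = 150, valid modulo lcm(13, 19) = 247: x ≡ 150 (mod 247).
  Combine with x ≡ 3 (mod 5); new modulus lcm = 1235.
    Write x = 150 + 247·t and substitute into x ≡ 3 (mod 5): 247·t ≡ 3 − 150 = -147 (mod 5).
    Reduce coefficients mod 5: 2·t ≡ 3 (mod 5).
    The inverse of 2 mod 5 is 3 (since 2·3 = 6 = 1·5 + 1), so t ≡ 3·3 = 9 ≡ 4 (mod 5).
    Then x = 150 + 247·4 = 1138, valid modulo lcm(247, 5) = 1235: x ≡ 1138 (mod 1235).
  Combine with x ≡ 1 (mod 7); new modulus lcm = 8645.
    Write x = 1138 + 1235·t and substitute into x ≡ 1 (mod 7): 1235·t ≡ 1 − 1138 = -1137 (mod 7).
    Reduce coefficients mod 7: 3·t ≡ 4 (mod 7).
    The inverse of 3 mod 7 is 5 (since 3·5 = 15 = 2·7 + 1), so t ≡ 5·4 = 20 ≡ 6 (mod 7).
    Then x = 1138 + 1235·6 = 8548, valid modulo lcm(1235, 7) = 8645: x ≡ 8548 (mod 8645).
  Combine with x ≡ 9 (mod 16); new modulus lcm = 138320.
    Write x = 8548 + 8645·t and substitute into x ≡ 9 (mod 16): 8645·t ≡ 9 − 8548 = -8539 (mod 16).
    Reduce coefficients mod 16: 5·t ≡ 5 (mod 16).
    The inverse of 5 mod 16 is 13 (since 5·13 = 65 = 4·16 + 1), so t ≡ 13·5 = 65 ≡ 1 (mod 16).
    Then x = 8548 + 8645·1 = 17193, valid modulo lcm(8645, 16) = 138320: x ≡ 17193 (mod 138320).
Verify against each original: 17193 mod 13 = 7, 17193 mod 19 = 17, 17193 mod 5 = 3, 17193 mod 7 = 1, 17193 mod 16 = 9.

x ≡ 17193 (mod 138320).


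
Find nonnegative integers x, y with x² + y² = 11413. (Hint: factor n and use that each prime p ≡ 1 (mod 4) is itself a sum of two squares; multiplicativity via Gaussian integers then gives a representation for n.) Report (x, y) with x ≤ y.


Step 1: Factor n = 11413 = 101 · 113.
Step 2: Check the mod-4 condition on each prime factor: 101 ≡ 1 (mod 4), exponent 1; 113 ≡ 1 (mod 4), exponent 1.
All primes ≡ 3 (mod 4) appear to even exponent (or don't appear), so by the two-squares theorem n IS expressible as a sum of two squares.
Step 3: Build a representation. Here n = 101 · 113 is a product of primes ≡ 1 (mod 4). Each prime p ≡ 1 (mod 4) is itself a sum of two squares; find a² by testing p − a² for a perfect square:
  101: 101 − 1² = 100 = 10² ⇒ 101 = 1² + 10².
  113: 113 − 1² = 112, 113 − 2² = 109, 113 − 3² = 104, 113 − 4² = 97, 113 − 5² = 88, 113 − 6² = 77, 113 − 7² = 64 = 8² ⇒ 113 = 7² + 8².
  Combine using the Brahmagupta–Fibonacci identity (a² + b²)(c² + d²) = (ac − bd)² + (ad + bc)² = (ac + bd)² + (ad − bc)²:
  101 · 113 = 11413: from (1² + 10²)(7² + 8²), take (1·7 − 10·8, 1·8 + 10·7) = (7 − 80, 8 + 70) = (-73, 78); dropping signs (only squares matter) gives (73, 78); check 73² + 78² = 5329 + 6084 = 11413 ✓.
Step 4: Order so x ≤ y and verify: 73² + 78² = 5329 + 6084 = 11413 = n. ✓

n = 11413 = 73² + 78² (one valid representation with x ≤ y).


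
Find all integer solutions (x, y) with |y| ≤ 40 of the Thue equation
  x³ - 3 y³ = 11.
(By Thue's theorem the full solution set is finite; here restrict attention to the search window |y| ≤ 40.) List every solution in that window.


The equation is x³ - 3y³ = 11. For fixed y, x³ = 3·y³ + 11, so a solution requires the RHS to be a perfect cube.
Strategy: iterate y from -40 to 40, compute RHS = 3·y³ + 11, and check whether it is a (positive or negative) perfect cube.
Check small values of y:
  y = 0: RHS = 11 is not a perfect cube.
  y = 1: RHS = 14 is not a perfect cube.
  y = -1: RHS = 8 = (2)³ ⇒ x = 2 works.
  y = 2: RHS = 35 is not a perfect cube.
  y = -2: RHS = -13 is not a perfect cube.
  y = 3: RHS = 92 is not a perfect cube.
  y = -3: RHS = -70 is not a perfect cube.
Continuing the search up to |y| = 40 finds no further solutions beyond those listed.
Collected solutions: (2, -1).

Solutions (with |y| ≤ 40): (2, -1).


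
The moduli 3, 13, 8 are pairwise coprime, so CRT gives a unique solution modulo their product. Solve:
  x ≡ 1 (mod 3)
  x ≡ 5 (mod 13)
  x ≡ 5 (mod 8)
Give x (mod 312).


Moduli 3, 13, 8 are pairwise coprime; by CRT there is a unique solution modulo M = 3 · 13 · 8 = 312.
Solve pairwise, accumulating the modulus:
  Start with x ≡ 1 (mod 3).
  Combine with x ≡ 5 (mod 13): since gcd(3, 13) = 1, we get a unique residue mod 39.
    Write x = 1 + 3·t and substitute into x ≡ 5 (mod 13): 3·t ≡ 5 − 1 = 4 (mod 13).
    The inverse of 3 mod 13 is 9 (since 3·9 = 27 = 2·13 + 1), so t ≡ 9·4 = 36 ≡ 10 (mod 13).
    Then x = 1 + 3·10 = 31, valid modulo lcm(3, 13) = 39: x ≡ 31 (mod 39).
  Combine with x ≡ 5 (mod 8): since gcd(39, 8) = 1, we get a unique residue mod 312.
    Write x = 31 + 39·t and substitute into x ≡ 5 (mod 8): 39·t ≡ 5 − 31 = -26 (mod 8).
    Reduce coefficients mod 8: 7·t ≡ 6 (mod 8).
    The inverse of 7 mod 8 is 7 (since 7·7 = 49 = 6·8 + 1), so t ≡ 7·6 = 42 ≡ 2 (mod 8).
    Then x = 31 + 39·2 = 109, valid modulo lcm(39, 8) = 312: x ≡ 109 (mod 312).
Verify: 109 mod 3 = 1 ✓, 109 mod 13 = 5 ✓, 109 mod 8 = 5 ✓.

x ≡ 109 (mod 312).


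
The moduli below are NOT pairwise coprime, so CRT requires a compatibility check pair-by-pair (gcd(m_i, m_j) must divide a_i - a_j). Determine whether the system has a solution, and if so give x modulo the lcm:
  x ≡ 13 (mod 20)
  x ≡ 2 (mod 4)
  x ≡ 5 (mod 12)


Moduli 20, 4, 12 are not pairwise coprime, so CRT works modulo lcm(m_i) when all pairwise compatibility conditions hold.
Pairwise compatibility: gcd(m_i, m_j) must divide a_i - a_j for every pair.
Merge one congruence at a time:
  Start: x ≡ 13 (mod 20).
  Combine with x ≡ 2 (mod 4): gcd(20, 4) = 4, and 2 - 13 = -11 is NOT divisible by 4.
    ⇒ system is inconsistent (no integer solution).

No solution (the system is inconsistent).


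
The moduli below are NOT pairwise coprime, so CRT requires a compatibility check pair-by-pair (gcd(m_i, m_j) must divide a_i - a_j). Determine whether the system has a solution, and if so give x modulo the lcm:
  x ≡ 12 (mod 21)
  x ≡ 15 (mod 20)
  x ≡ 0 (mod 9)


Moduli 21, 20, 9 are not pairwise coprime, so CRT works modulo lcm(m_i) when all pairwise compatibility conditions hold.
Pairwise compatibility: gcd(m_i, m_j) must divide a_i - a_j for every pair.
Merge one congruence at a time:
  Start: x ≡ 12 (mod 21).
  Combine with x ≡ 15 (mod 20): gcd(21, 20) = 1; 15 - 12 = 3, which IS divisible by 1, so compatible.
    Write x = 12 + 21·t and substitute into x ≡ 15 (mod 20): 21·t ≡ 15 − 12 = 3 (mod 20).
    Reduce coefficients mod 20: 1·t ≡ 3 (mod 20).
    So t ≡ 3 (mod 20).
    Then x = 12 + 21·3 = 75, valid modulo lcm(21, 20) = 420: x ≡ 75 (mod 420).
  Combine with x ≡ 0 (mod 9): gcd(420, 9) = 3; 0 - 75 = -75, which IS divisible by 3, so compatible.
    Write x = 75 + 420·t and substitute into x ≡ 0 (mod 9): 420·t ≡ 0 − 75 = -75 (mod 9).
    Divide the congruence (and modulus) by g = 3: 140·t ≡ -25 (mod 3).
    Reduce coefficients mod 3: 2·t ≡ 2 (mod 3).
    The inverse of 2 mod 3 is 2 (since 2·2 = 4 = 1·3 + 1), so t ≡ 2·2 = 4 ≡ 1 (mod 3).
    Then x = 75 + 420·1 = 495, valid modulo lcm(420, 9) = 1260: x ≡ 495 (mod 1260).
Verify: 495 mod 21 = 12, 495 mod 20 = 15, 495 mod 9 = 0.

x ≡ 495 (mod 1260).


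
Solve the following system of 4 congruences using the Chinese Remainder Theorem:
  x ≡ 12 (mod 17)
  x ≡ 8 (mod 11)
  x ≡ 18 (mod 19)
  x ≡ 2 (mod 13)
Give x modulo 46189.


Product of moduli M = 17 · 11 · 19 · 13 = 46189.
Merge one congruence at a time:
  Start: x ≡ 12 (mod 17).
  Combine with x ≡ 8 (mod 11); new modulus lcm = 187.
    Write x = 12 + 17·t and substitute into x ≡ 8 (mod 11): 17·t ≡ 8 − 12 = -4 (mod 11).
    Reduce coefficients mod 11: 6·t ≡ 7 (mod 11).
    The inverse of 6 mod 11 is 2 (since 6·2 = 12 = 1·11 + 1), so t ≡ 2·7 = 14 ≡ 3 (mod 11).
    Then x = 12 + 17·3 = 63, valid modulo lcm(17, 11) = 187: x ≡ 63 (mod 187).
  Combine with x ≡ 18 (mod 19); new modulus lcm = 3553.
    Write x = 63 + 187·t and substitute into x ≡ 18 (mod 19): 187·t ≡ 18 − 63 = -45 (mod 19).
    Reduce coefficients mod 19: 16·t ≡ 12 (mod 19).
    The inverse of 16 mod 19 is 6 (since 16·6 = 96 = 5·19 + 1), so t ≡ 6·12 = 72 ≡ 15 (mod 19).
    Then x = 63 + 187·15 = 2868, valid modulo lcm(187, 19) = 3553: x ≡ 2868 (mod 3553).
  Combine with x ≡ 2 (mod 13); new modulus lcm = 46189.
    Write x = 2868 + 3553·t and substitute into x ≡ 2 (mod 13): 3553·t ≡ 2 − 2868 = -2866 (mod 13).
    Reduce coefficients mod 13: 4·t ≡ 7 (mod 13).
    The inverse of 4 mod 13 is 10 (since 4·10 = 40 = 3·13 + 1), so t ≡ 10·7 = 70 ≡ 5 (mod 13).
    Then x = 2868 + 3553·5 = 20633, valid modulo lcm(3553, 13) = 46189: x ≡ 20633 (mod 46189).
Verify against each original: 20633 mod 17 = 12, 20633 mod 11 = 8, 20633 mod 19 = 18, 20633 mod 13 = 2.

x ≡ 20633 (mod 46189).


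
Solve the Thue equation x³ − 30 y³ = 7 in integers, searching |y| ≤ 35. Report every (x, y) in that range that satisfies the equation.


The equation is x³ - 30y³ = 7. For fixed y, x³ = 30·y³ + 7, so a solution requires the RHS to be a perfect cube.
Strategy: iterate y from -35 to 35, compute RHS = 30·y³ + 7, and check whether it is a (positive or negative) perfect cube.
Check small values of y:
  y = 0: RHS = 7 is not a perfect cube.
  y = 1: RHS = 37 is not a perfect cube.
  y = -1: RHS = -23 is not a perfect cube.
  y = 2: RHS = 247 is not a perfect cube.
  y = -2: RHS = -233 is not a perfect cube.
  y = 3: RHS = 817 is not a perfect cube.
  y = -3: RHS = -803 is not a perfect cube.
Continuing the search up to |y| = 35 finds no solutions either.
No (x, y) in the scanned range satisfies the equation.

No integer solutions with |y| ≤ 35.


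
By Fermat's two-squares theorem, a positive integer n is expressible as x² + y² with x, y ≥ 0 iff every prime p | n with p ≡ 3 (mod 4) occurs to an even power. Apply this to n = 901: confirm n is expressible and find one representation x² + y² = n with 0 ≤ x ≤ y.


Step 1: Factor n = 901 = 17 · 53.
Step 2: Check the mod-4 condition on each prime factor: 17 ≡ 1 (mod 4), exponent 1; 53 ≡ 1 (mod 4), exponent 1.
All primes ≡ 3 (mod 4) appear to even exponent (or don't appear), so by the two-squares theorem n IS expressible as a sum of two squares.
Step 3: Build a representation. Here n = 17 · 53 is a product of primes ≡ 1 (mod 4). Each prime p ≡ 1 (mod 4) is itself a sum of two squares; find a² by testing p − a² for a perfect square:
  17: 17 − 1² = 16 = 4² ⇒ 17 = 1² + 4².
  53: 53 − 1² = 52, 53 − 2² = 49 = 7² ⇒ 53 = 2² + 7².
  Combine using the Brahmagupta–Fibonacci identity (a² + b²)(c² + d²) = (ac − bd)² + (ad + bc)² = (ac + bd)² + (ad − bc)²:
  17 · 53 = 901: from (1² + 4²)(2² + 7²), take (1·2 − 4·7, 1·7 + 4·2) = (2 − 28, 7 + 8) = (-26, 15); dropping signs (only squares matter) gives (26, 15); check 26² + 15² = 676 + 225 = 901 ✓.
Step 4: Order so x ≤ y and verify: 15² + 26² = 225 + 676 = 901 = n. ✓

n = 901 = 15² + 26² (one valid representation with x ≤ y).


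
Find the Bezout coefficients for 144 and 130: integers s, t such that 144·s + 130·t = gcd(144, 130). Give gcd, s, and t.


Euclidean algorithm on (144, 130) — divide until remainder is 0:
  144 = 1 · 130 + 14
  130 = 9 · 14 + 4
  14 = 3 · 4 + 2
  4 = 2 · 2 + 0
gcd(144, 130) = 2.
Track Bezout coefficients alongside the remainders: start with r₀ = 144 = a·1 + b·0 (s = 1, t = 0) and r₁ = 130 = a·0 + b·1 (s = 0, t = 1); each new remainder r_{k+1} = r_{k-1} − q_k·r_k inherits s_{k+1} = s_{k-1} − q_k·s_k, t_{k+1} = t_{k-1} − q_k·t_k, so r_k = a·s_k + b·t_k at every step:
  q = 1: r = 14, s = 1 − 1·0 = 1, t = 0 − 1·1 = -1  (check: 144·1 + 130·(-1) = 14)
  q = 9: r = 4, s = 0 − 9·1 = -9, t = 1 − 9·(-1) = 10  (check: 144·(-9) + 130·10 = 4)
  q = 3: r = 2, s = 1 − 3·(-9) = 28, t = -1 − 3·10 = -31  (check: 144·28 + 130·(-31) = 2)
The row with r = 2 (the gcd) gives the Bezout coefficients s = 28, t = -31.
Result: 144 · (28) + 130 · (-31) = 2.

gcd(144, 130) = 2; s = 28, t = -31 (check: 144·28 + 130·(-31) = 2).


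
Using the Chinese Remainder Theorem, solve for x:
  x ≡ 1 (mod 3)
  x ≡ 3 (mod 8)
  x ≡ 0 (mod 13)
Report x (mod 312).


Moduli 3, 8, 13 are pairwise coprime; by CRT there is a unique solution modulo M = 3 · 8 · 13 = 312.
Solve pairwise, accumulating the modulus:
  Start with x ≡ 1 (mod 3).
  Combine with x ≡ 3 (mod 8): since gcd(3, 8) = 1, we get a unique residue mod 24.
    Write x = 1 + 3·t and substitute into x ≡ 3 (mod 8): 3·t ≡ 3 − 1 = 2 (mod 8).
    The inverse of 3 mod 8 is 3 (since 3·3 = 9 = 1·8 + 1), so t ≡ 3·2 = 6 ≡ 6 (mod 8).
    Then x = 1 + 3·6 = 19, valid modulo lcm(3, 8) = 24: x ≡ 19 (mod 24).
  Combine with x ≡ 0 (mod 13): since gcd(24, 13) = 1, we get a unique residue mod 312.
    Write x = 19 + 24·t and substitute into x ≡ 0 (mod 13): 24·t ≡ 0 − 19 = -19 (mod 13).
    Reduce coefficients mod 13: 11·t ≡ 7 (mod 13).
    The inverse of 11 mod 13 is 6 (since 11·6 = 66 = 5·13 + 1), so t ≡ 6·7 = 42 ≡ 3 (mod 13).
    Then x = 19 + 24·3 = 91, valid modulo lcm(24, 13) = 312: x ≡ 91 (mod 312).
Verify: 91 mod 3 = 1 ✓, 91 mod 8 = 3 ✓, 91 mod 13 = 0 ✓.

x ≡ 91 (mod 312).


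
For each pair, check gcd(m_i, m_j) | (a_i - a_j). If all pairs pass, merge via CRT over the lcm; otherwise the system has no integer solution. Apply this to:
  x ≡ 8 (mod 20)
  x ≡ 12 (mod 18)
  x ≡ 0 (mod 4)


Moduli 20, 18, 4 are not pairwise coprime, so CRT works modulo lcm(m_i) when all pairwise compatibility conditions hold.
Pairwise compatibility: gcd(m_i, m_j) must divide a_i - a_j for every pair.
Merge one congruence at a time:
  Start: x ≡ 8 (mod 20).
  Combine with x ≡ 12 (mod 18): gcd(20, 18) = 2; 12 - 8 = 4, which IS divisible by 2, so compatible.
    Write x = 8 + 20·t and substitute into x ≡ 12 (mod 18): 20·t ≡ 12 − 8 = 4 (mod 18).
    Divide the congruence (and modulus) by g = 2: 10·t ≡ 2 (mod 9).
    Reduce coefficients mod 9: 1·t ≡ 2 (mod 9).
    So t ≡ 2 (mod 9).
    Then x = 8 + 20·2 = 48, valid modulo lcm(20, 18) = 180: x ≡ 48 (mod 180).
  Combine with x ≡ 0 (mod 4): gcd(180, 4) = 4; 0 - 48 = -48, which IS divisible by 4, so compatible.
    Write x = 48 + 180·t and substitute into x ≡ 0 (mod 4): 180·t ≡ 0 − 48 = -48 (mod 4).
    Divide the congruence (and modulus) by g = 4: 45·t ≡ -12 (mod 1).
    Modulo 1 every t works; take t = 0.
    Then x = 48 + 180·0 = 48, valid modulo lcm(180, 4) = 180: x ≡ 48 (mod 180).
Verify: 48 mod 20 = 8, 48 mod 18 = 12, 48 mod 4 = 0.

x ≡ 48 (mod 180).


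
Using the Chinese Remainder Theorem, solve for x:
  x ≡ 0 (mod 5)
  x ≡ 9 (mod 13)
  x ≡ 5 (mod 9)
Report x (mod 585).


Moduli 5, 13, 9 are pairwise coprime; by CRT there is a unique solution modulo M = 5 · 13 · 9 = 585.
Solve pairwise, accumulating the modulus:
  Start with x ≡ 0 (mod 5).
  Combine with x ≡ 9 (mod 13): since gcd(5, 13) = 1, we get a unique residue mod 65.
    Write x = 0 + 5·t and substitute into x ≡ 9 (mod 13): 5·t ≡ 9 − 0 = 9 (mod 13).
    The inverse of 5 mod 13 is 8 (since 5·8 = 40 = 3·13 + 1), so t ≡ 8·9 = 72 ≡ 7 (mod 13).
    Then x = 0 + 5·7 = 35, valid modulo lcm(5, 13) = 65: x ≡ 35 (mod 65).
  Combine with x ≡ 5 (mod 9): since gcd(65, 9) = 1, we get a unique residue mod 585.
    Write x = 35 + 65·t and substitute into x ≡ 5 (mod 9): 65·t ≡ 5 − 35 = -30 (mod 9).
    Reduce coefficients mod 9: 2·t ≡ 6 (mod 9).
    The inverse of 2 mod 9 is 5 (since 2·5 = 10 = 1·9 + 1), so t ≡ 5·6 = 30 ≡ 3 (mod 9).
    Then x = 35 + 65·3 = 230, valid modulo lcm(65, 9) = 585: x ≡ 230 (mod 585).
Verify: 230 mod 5 = 0 ✓, 230 mod 13 = 9 ✓, 230 mod 9 = 5 ✓.

x ≡ 230 (mod 585).


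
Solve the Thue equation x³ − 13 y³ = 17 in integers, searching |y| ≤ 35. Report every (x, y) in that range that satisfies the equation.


The equation is x³ - 13y³ = 17. For fixed y, x³ = 13·y³ + 17, so a solution requires the RHS to be a perfect cube.
Strategy: iterate y from -35 to 35, compute RHS = 13·y³ + 17, and check whether it is a (positive or negative) perfect cube.
Check small values of y:
  y = 0: RHS = 17 is not a perfect cube.
  y = 1: RHS = 30 is not a perfect cube.
  y = -1: RHS = 4 is not a perfect cube.
  y = 2: RHS = 121 is not a perfect cube.
  y = -2: RHS = -87 is not a perfect cube.
  y = 3: RHS = 368 is not a perfect cube.
  y = -3: RHS = -334 is not a perfect cube.
Continuing the search up to |y| = 35 finds no solutions either.
No (x, y) in the scanned range satisfies the equation.

No integer solutions with |y| ≤ 35.


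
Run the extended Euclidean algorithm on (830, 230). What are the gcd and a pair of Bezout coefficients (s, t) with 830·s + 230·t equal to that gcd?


Euclidean algorithm on (830, 230) — divide until remainder is 0:
  830 = 3 · 230 + 140
  230 = 1 · 140 + 90
  140 = 1 · 90 + 50
  90 = 1 · 50 + 40
  50 = 1 · 40 + 10
  40 = 4 · 10 + 0
gcd(830, 230) = 10.
Track Bezout coefficients alongside the remainders: start with r₀ = 830 = a·1 + b·0 (s = 1, t = 0) and r₁ = 230 = a·0 + b·1 (s = 0, t = 1); each new remainder r_{k+1} = r_{k-1} − q_k·r_k inherits s_{k+1} = s_{k-1} − q_k·s_k, t_{k+1} = t_{k-1} − q_k·t_k, so r_k = a·s_k + b·t_k at every step:
  q = 3: r = 140, s = 1 − 3·0 = 1, t = 0 − 3·1 = -3  (check: 830·1 + 230·(-3) = 140)
  q = 1: r = 90, s = 0 − 1·1 = -1, t = 1 − 1·(-3) = 4  (check: 830·(-1) + 230·4 = 90)
  q = 1: r = 50, s = 1 − 1·(-1) = 2, t = -3 − 1·4 = -7  (check: 830·2 + 230·(-7) = 50)
  q = 1: r = 40, s = -1 − 1·2 = -3, t = 4 − 1·(-7) = 11  (check: 830·(-3) + 230·11 = 40)
  q = 1: r = 10, s = 2 − 1·(-3) = 5, t = -7 − 1·11 = -18  (check: 830·5 + 230·(-18) = 10)
The row with r = 10 (the gcd) gives the Bezout coefficients s = 5, t = -18.
Result: 830 · (5) + 230 · (-18) = 10.

gcd(830, 230) = 10; s = 5, t = -18 (check: 830·5 + 230·(-18) = 10).


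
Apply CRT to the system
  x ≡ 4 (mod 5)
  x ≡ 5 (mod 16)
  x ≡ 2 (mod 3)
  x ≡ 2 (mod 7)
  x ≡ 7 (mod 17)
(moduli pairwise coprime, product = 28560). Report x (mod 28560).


Product of moduli M = 5 · 16 · 3 · 7 · 17 = 28560.
Merge one congruence at a time:
  Start: x ≡ 4 (mod 5).
  Combine with x ≡ 5 (mod 16); new modulus lcm = 80.
    Write x = 4 + 5·t and substitute into x ≡ 5 (mod 16): 5·t ≡ 5 − 4 = 1 (mod 16).
    The inverse of 5 mod 16 is 13 (since 5·13 = 65 = 4·16 + 1), so t ≡ 13·1 = 13 ≡ 13 (mod 16).
    Then x = 4 + 5·13 = 69, valid modulo lcm(5, 16) = 80: x ≡ 69 (mod 80).
  Combine with x ≡ 2 (mod 3); new modulus lcm = 240.
    Write x = 69 + 80·t and substitute into x ≡ 2 (mod 3): 80·t ≡ 2 − 69 = -67 (mod 3).
    Reduce coefficients mod 3: 2·t ≡ 2 (mod 3).
    The inverse of 2 mod 3 is 2 (since 2·2 = 4 = 1·3 + 1), so t ≡ 2·2 = 4 ≡ 1 (mod 3).
    Then x = 69 + 80·1 = 149, valid modulo lcm(80, 3) = 240: x ≡ 149 (mod 240).
  Combine with x ≡ 2 (mod 7); new modulus lcm = 1680.
    Write x = 149 + 240·t and substitute into x ≡ 2 (mod 7): 240·t ≡ 2 − 149 = -147 (mod 7).
    Reduce coefficients mod 7: 2·t ≡ 0 (mod 7).
    The inverse of 2 mod 7 is 4 (since 2·4 = 8 = 1·7 + 1), so t ≡ 4·0 = 0 ≡ 0 (mod 7).
    Then x = 149 + 240·0 = 149, valid modulo lcm(240, 7) = 1680: x ≡ 149 (mod 1680).
  Combine with x ≡ 7 (mod 17); new modulus lcm = 28560.
    Write x = 149 + 1680·t and substitute into x ≡ 7 (mod 17): 1680·t ≡ 7 − 149 = -142 (mod 17).
    Reduce coefficients mod 17: 14·t ≡ 11 (mod 17).
    The inverse of 14 mod 17 is 11 (since 14·11 = 154 = 9·17 + 1), so t ≡ 11·11 = 121 ≡ 2 (mod 17).
    Then x = 149 + 1680·2 = 3509, valid modulo lcm(1680, 17) = 28560: x ≡ 3509 (mod 28560).
Verify against each original: 3509 mod 5 = 4, 3509 mod 16 = 5, 3509 mod 3 = 2, 3509 mod 7 = 2, 3509 mod 17 = 7.

x ≡ 3509 (mod 28560).


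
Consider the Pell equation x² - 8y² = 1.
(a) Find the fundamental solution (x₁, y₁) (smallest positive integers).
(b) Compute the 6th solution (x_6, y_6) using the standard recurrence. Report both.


Step 1: Find the fundamental solution (x₁, y₁) of x² - 8y² = 1.
  Expand √8 as a continued fraction. a₀ = ⌊√8⌋ = 2; iterate m_{k+1} = d_k·a_k − m_k, d_{k+1} = (8 − m_{k+1}²)/d_k, a_{k+1} = ⌊(a₀ + m_{k+1})/d_{k+1}⌋ (starting m₀ = 0, d₀ = 1), with convergents p_k = a_k·p_{k-1} + p_{k-2}, q_k = a_k·q_{k-1} + q_{k-2} (p₋₁ = 1, q₋₁ = 0):
  k = 0: a₀ = 2; p₀/q₀ = 2/1; p₀² − 8·q₀² = 4 − 8 = -4.
  k = 1: m = 2, d = 4, a = ⌊(2 + 2)/4⌋ = 1; p/q = (1·2 + 1)/(1·1 + 0) = 3/1; p² − 8·q² = 9 − 8 = 1.
  The first convergent with p² − 8·q² = 1 gives the fundamental solution (x₁, y₁) = (3, 1).
Step 2: Apply the recurrence (x_{n+1}, y_{n+1}) = (x₁x_n + 8y₁y_n, x₁y_n + y₁x_n) repeatedly.
  From (x_1, y_1) = (3, 1): x_2 = 3·3 + 8·1·1 = 17; y_2 = 3·1 + 1·3 = 6.
  From (x_2, y_2) = (17, 6): x_3 = 3·17 + 8·1·6 = 99; y_3 = 3·6 + 1·17 = 35.
  From (x_3, y_3) = (99, 35): x_4 = 3·99 + 8·1·35 = 577; y_4 = 3·35 + 1·99 = 204.
  From (x_4, y_4) = (577, 204): x_5 = 3·577 + 8·1·204 = 3363; y_5 = 3·204 + 1·577 = 1189.
  From (x_5, y_5) = (3363, 1189): x_6 = 3·3363 + 8·1·1189 = 19601; y_6 = 3·1189 + 1·3363 = 6930.
Step 3: Verify x_6² - 8·y_6² = 384199201 - 384199200 = 1 (should be 1). ✓

(x_1, y_1) = (3, 1); (x_6, y_6) = (19601, 6930).


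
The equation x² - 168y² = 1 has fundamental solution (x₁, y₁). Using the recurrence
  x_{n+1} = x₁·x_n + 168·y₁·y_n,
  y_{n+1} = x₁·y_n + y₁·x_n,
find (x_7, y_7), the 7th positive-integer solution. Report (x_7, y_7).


Step 1: Find the fundamental solution (x₁, y₁) of x² - 168y² = 1.
  Expand √168 as a continued fraction. a₀ = ⌊√168⌋ = 12; iterate m_{k+1} = d_k·a_k − m_k, d_{k+1} = (168 − m_{k+1}²)/d_k, a_{k+1} = ⌊(a₀ + m_{k+1})/d_{k+1}⌋ (starting m₀ = 0, d₀ = 1), with convergents p_k = a_k·p_{k-1} + p_{k-2}, q_k = a_k·q_{k-1} + q_{k-2} (p₋₁ = 1, q₋₁ = 0):
  k = 0: a₀ = 12; p₀/q₀ = 12/1; p₀² − 168·q₀² = 144 − 168 = -24.
  k = 1: m = 12, d = 24, a = ⌊(12 + 12)/24⌋ = 1; p/q = (1·12 + 1)/(1·1 + 0) = 13/1; p² − 168·q² = 169 − 168 = 1.
  The first convergent with p² − 168·q² = 1 gives the fundamental solution (x₁, y₁) = (13, 1).
Step 2: Apply the recurrence (x_{n+1}, y_{n+1}) = (x₁x_n + 168y₁y_n, x₁y_n + y₁x_n) repeatedly.
  From (x_1, y_1) = (13, 1): x_2 = 13·13 + 168·1·1 = 337; y_2 = 13·1 + 1·13 = 26.
  From (x_2, y_2) = (337, 26): x_3 = 13·337 + 168·1·26 = 8749; y_3 = 13·26 + 1·337 = 675.
  From (x_3, y_3) = (8749, 675): x_4 = 13·8749 + 168·1·675 = 227137; y_4 = 13·675 + 1·8749 = 17524.
  From (x_4, y_4) = (227137, 17524): x_5 = 13·227137 + 168·1·17524 = 5896813; y_5 = 13·17524 + 1·227137 = 454949.
  From (x_5, y_5) = (5896813, 454949): x_6 = 13·5896813 + 168·1·454949 = 153090001; y_6 = 13·454949 + 1·5896813 = 11811150.
  From (x_6, y_6) = (153090001, 11811150): x_7 = 13·153090001 + 168·1·11811150 = 3974443213; y_7 = 13·11811150 + 1·153090001 = 306634951.
Step 3: Verify x_7² - 168·y_7² = 15796198853361763369 - 15796198853361763368 = 1 (should be 1). ✓

(x_1, y_1) = (13, 1); (x_7, y_7) = (3974443213, 306634951).


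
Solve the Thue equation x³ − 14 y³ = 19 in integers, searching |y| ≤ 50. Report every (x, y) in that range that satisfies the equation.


The equation is x³ - 14y³ = 19. For fixed y, x³ = 14·y³ + 19, so a solution requires the RHS to be a perfect cube.
Strategy: iterate y from -50 to 50, compute RHS = 14·y³ + 19, and check whether it is a (positive or negative) perfect cube.
Check small values of y:
  y = 0: RHS = 19 is not a perfect cube.
  y = 1: RHS = 33 is not a perfect cube.
  y = -1: RHS = 5 is not a perfect cube.
  y = 2: RHS = 131 is not a perfect cube.
  y = -2: RHS = -93 is not a perfect cube.
  y = 3: RHS = 397 is not a perfect cube.
  y = -3: RHS = -359 is not a perfect cube.
Continuing the search up to |y| = 50 finds no solutions either.
No (x, y) in the scanned range satisfies the equation.

No integer solutions with |y| ≤ 50.


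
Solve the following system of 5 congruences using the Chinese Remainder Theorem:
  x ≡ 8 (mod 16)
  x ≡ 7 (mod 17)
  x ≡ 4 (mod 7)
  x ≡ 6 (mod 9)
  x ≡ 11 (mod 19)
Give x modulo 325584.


Product of moduli M = 16 · 17 · 7 · 9 · 19 = 325584.
Merge one congruence at a time:
  Start: x ≡ 8 (mod 16).
  Combine with x ≡ 7 (mod 17); new modulus lcm = 272.
    Write x = 8 + 16·t and substitute into x ≡ 7 (mod 17): 16·t ≡ 7 − 8 = -1 (mod 17).
    Reduce coefficients mod 17: 16·t ≡ 16 (mod 17).
    The inverse of 16 mod 17 is 16 (since 16·16 = 256 = 15·17 + 1), so t ≡ 16·16 = 256 ≡ 1 (mod 17).
    Then x = 8 + 16·1 = 24, valid modulo lcm(16, 17) = 272: x ≡ 24 (mod 272).
  Combine with x ≡ 4 (mod 7); new modulus lcm = 1904.
    Write x = 24 + 272·t and substitute into x ≡ 4 (mod 7): 272·t ≡ 4 − 24 = -20 (mod 7).
    Reduce coefficients mod 7: 6·t ≡ 1 (mod 7).
    The inverse of 6 mod 7 is 6 (since 6·6 = 36 = 5·7 + 1), so t ≡ 6·1 = 6 ≡ 6 (mod 7).
    Then x = 24 + 272·6 = 1656, valid modulo lcm(272, 7) = 1904: x ≡ 1656 (mod 1904).
  Combine with x ≡ 6 (mod 9); new modulus lcm = 17136.
    Write x = 1656 + 1904·t and substitute into x ≡ 6 (mod 9): 1904·t ≡ 6 − 1656 = -1650 (mod 9).
    Reduce coefficients mod 9: 5·t ≡ 6 (mod 9).
    The inverse of 5 mod 9 is 2 (since 5·2 = 10 = 1·9 + 1), so t ≡ 2·6 = 12 ≡ 3 (mod 9).
    Then x = 1656 + 1904·3 = 7368, valid modulo lcm(1904, 9) = 17136: x ≡ 7368 (mod 17136).
  Combine with x ≡ 11 (mod 19); new modulus lcm = 325584.
    Write x = 7368 + 17136·t and substitute into x ≡ 11 (mod 19): 17136·t ≡ 11 − 7368 = -7357 (mod 19).
    Reduce coefficients mod 19: 17·t ≡ 15 (mod 19).
    The inverse of 17 mod 19 is 9 (since 17·9 = 153 = 8·19 + 1), so t ≡ 9·15 = 135 ≡ 2 (mod 19).
    Then x = 7368 + 17136·2 = 41640, valid modulo lcm(17136, 19) = 325584: x ≡ 41640 (mod 325584).
Verify against each original: 41640 mod 16 = 8, 41640 mod 17 = 7, 41640 mod 7 = 4, 41640 mod 9 = 6, 41640 mod 19 = 11.

x ≡ 41640 (mod 325584).


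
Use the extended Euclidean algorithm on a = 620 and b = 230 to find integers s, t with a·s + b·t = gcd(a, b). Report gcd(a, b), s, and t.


Euclidean algorithm on (620, 230) — divide until remainder is 0:
  620 = 2 · 230 + 160
  230 = 1 · 160 + 70
  160 = 2 · 70 + 20
  70 = 3 · 20 + 10
  20 = 2 · 10 + 0
gcd(620, 230) = 10.
Track Bezout coefficients alongside the remainders: start with r₀ = 620 = a·1 + b·0 (s = 1, t = 0) and r₁ = 230 = a·0 + b·1 (s = 0, t = 1); each new remainder r_{k+1} = r_{k-1} − q_k·r_k inherits s_{k+1} = s_{k-1} − q_k·s_k, t_{k+1} = t_{k-1} − q_k·t_k, so r_k = a·s_k + b·t_k at every step:
  q = 2: r = 160, s = 1 − 2·0 = 1, t = 0 − 2·1 = -2  (check: 620·1 + 230·(-2) = 160)
  q = 1: r = 70, s = 0 − 1·1 = -1, t = 1 − 1·(-2) = 3  (check: 620·(-1) + 230·3 = 70)
  q = 2: r = 20, s = 1 − 2·(-1) = 3, t = -2 − 2·3 = -8  (check: 620·3 + 230·(-8) = 20)
  q = 3: r = 10, s = -1 − 3·3 = -10, t = 3 − 3·(-8) = 27  (check: 620·(-10) + 230·27 = 10)
The row with r = 10 (the gcd) gives the Bezout coefficients s = -10, t = 27.
Result: 620 · (-10) + 230 · (27) = 10.

gcd(620, 230) = 10; s = -10, t = 27 (check: 620·(-10) + 230·27 = 10).


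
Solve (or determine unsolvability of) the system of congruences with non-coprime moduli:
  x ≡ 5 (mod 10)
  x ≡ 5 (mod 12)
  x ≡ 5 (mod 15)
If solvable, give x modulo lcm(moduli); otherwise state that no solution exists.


Moduli 10, 12, 15 are not pairwise coprime, so CRT works modulo lcm(m_i) when all pairwise compatibility conditions hold.
Pairwise compatibility: gcd(m_i, m_j) must divide a_i - a_j for every pair.
Merge one congruence at a time:
  Start: x ≡ 5 (mod 10).
  Combine with x ≡ 5 (mod 12): gcd(10, 12) = 2; 5 - 5 = 0, which IS divisible by 2, so compatible.
    Write x = 5 + 10·t and substitute into x ≡ 5 (mod 12): 10·t ≡ 5 − 5 = 0 (mod 12).
    Divide the congruence (and modulus) by g = 2: 5·t ≡ 0 (mod 6).
    The inverse of 5 mod 6 is 5 (since 5·5 = 25 = 4·6 + 1), so t ≡ 5·0 = 0 ≡ 0 (mod 6).
    Then x = 5 + 10·0 = 5, valid modulo lcm(10, 12) = 60: x ≡ 5 (mod 60).
  Combine with x ≡ 5 (mod 15): gcd(60, 15) = 15; 5 - 5 = 0, which IS divisible by 15, so compatible.
    Write x = 5 + 60·t and substitute into x ≡ 5 (mod 15): 60·t ≡ 5 − 5 = 0 (mod 15).
    Divide the congruence (and modulus) by g = 15: 4·t ≡ 0 (mod 1).
    Modulo 1 every t works; take t = 0.
    Then x = 5 + 60·0 = 5, valid modulo lcm(60, 15) = 60: x ≡ 5 (mod 60).
Verify: 5 mod 10 = 5, 5 mod 12 = 5, 5 mod 15 = 5.

x ≡ 5 (mod 60).


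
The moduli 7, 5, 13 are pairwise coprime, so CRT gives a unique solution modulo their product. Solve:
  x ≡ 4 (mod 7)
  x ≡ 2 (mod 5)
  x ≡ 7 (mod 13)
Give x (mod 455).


Moduli 7, 5, 13 are pairwise coprime; by CRT there is a unique solution modulo M = 7 · 5 · 13 = 455.
Solve pairwise, accumulating the modulus:
  Start with x ≡ 4 (mod 7).
  Combine with x ≡ 2 (mod 5): since gcd(7, 5) = 1, we get a unique residue mod 35.
    Write x = 4 + 7·t and substitute into x ≡ 2 (mod 5): 7·t ≡ 2 − 4 = -2 (mod 5).
    Reduce coefficients mod 5: 2·t ≡ 3 (mod 5).
    The inverse of 2 mod 5 is 3 (since 2·3 = 6 = 1·5 + 1), so t ≡ 3·3 = 9 ≡ 4 (mod 5).
    Then x = 4 + 7·4 = 32, valid modulo lcm(7, 5) = 35: x ≡ 32 (mod 35).
  Combine with x ≡ 7 (mod 13): since gcd(35, 13) = 1, we get a unique residue mod 455.
    Write x = 32 + 35·t and substitute into x ≡ 7 (mod 13): 35·t ≡ 7 − 32 = -25 (mod 13).
    Reduce coefficients mod 13: 9·t ≡ 1 (mod 13).
    The inverse of 9 mod 13 is 3 (since 9·3 = 27 = 2·13 + 1), so t ≡ 3·1 = 3 ≡ 3 (mod 13).
    Then x = 32 + 35·3 = 137, valid modulo lcm(35, 13) = 455: x ≡ 137 (mod 455).
Verify: 137 mod 7 = 4 ✓, 137 mod 5 = 2 ✓, 137 mod 13 = 7 ✓.

x ≡ 137 (mod 455).


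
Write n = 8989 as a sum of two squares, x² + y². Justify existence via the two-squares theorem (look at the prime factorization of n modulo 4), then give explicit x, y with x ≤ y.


Step 1: Factor n = 8989 = 89 · 101.
Step 2: Check the mod-4 condition on each prime factor: 89 ≡ 1 (mod 4), exponent 1; 101 ≡ 1 (mod 4), exponent 1.
All primes ≡ 3 (mod 4) appear to even exponent (or don't appear), so by the two-squares theorem n IS expressible as a sum of two squares.
Step 3: Build a representation. Here n = 89 · 101 is a product of primes ≡ 1 (mod 4). Each prime p ≡ 1 (mod 4) is itself a sum of two squares; find a² by testing p − a² for a perfect square:
  89: 89 − 1² = 88, 89 − 2² = 85, 89 − 3² = 80, 89 − 4² = 73, 89 − 5² = 64 = 8² ⇒ 89 = 5² + 8².
  101: 101 − 1² = 100 = 10² ⇒ 101 = 1² + 10².
  Combine using the Brahmagupta–Fibonacci identity (a² + b²)(c² + d²) = (ac − bd)² + (ad + bc)² = (ac + bd)² + (ad − bc)²:
  89 · 101 = 8989: from (5² + 8²)(1² + 10²), take (5·1 − 8·10, 5·10 + 8·1) = (5 − 80, 50 + 8) = (-75, 58); dropping signs (only squares matter) gives (75, 58); check 75² + 58² = 5625 + 3364 = 8989 ✓.
Step 4: Order so x ≤ y and verify: 58² + 75² = 3364 + 5625 = 8989 = n. ✓

n = 8989 = 58² + 75² (one valid representation with x ≤ y).
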